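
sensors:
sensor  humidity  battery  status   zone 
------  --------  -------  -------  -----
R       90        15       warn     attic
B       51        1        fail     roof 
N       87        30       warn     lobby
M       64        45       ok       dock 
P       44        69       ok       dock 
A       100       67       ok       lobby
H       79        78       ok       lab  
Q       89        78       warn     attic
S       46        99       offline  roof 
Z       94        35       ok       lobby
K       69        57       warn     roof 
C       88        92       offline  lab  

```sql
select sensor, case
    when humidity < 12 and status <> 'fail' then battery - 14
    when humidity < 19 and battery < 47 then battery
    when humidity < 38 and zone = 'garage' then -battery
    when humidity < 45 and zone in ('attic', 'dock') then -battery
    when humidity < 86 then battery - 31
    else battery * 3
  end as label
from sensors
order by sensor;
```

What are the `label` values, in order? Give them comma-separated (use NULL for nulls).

sensor=A: ELSE → 201
sensor=B: humidity < 86 → -30
sensor=C: ELSE → 276
sensor=H: humidity < 86 → 47
sensor=K: humidity < 86 → 26
sensor=M: humidity < 86 → 14
sensor=N: ELSE → 90
sensor=P: humidity < 45 and zone in ('attic', 'dock') → -69
sensor=Q: ELSE → 234
sensor=R: ELSE → 45
sensor=S: humidity < 86 → 68
sensor=Z: ELSE → 105

201, -30, 276, 47, 26, 14, 90, -69, 234, 45, 68, 105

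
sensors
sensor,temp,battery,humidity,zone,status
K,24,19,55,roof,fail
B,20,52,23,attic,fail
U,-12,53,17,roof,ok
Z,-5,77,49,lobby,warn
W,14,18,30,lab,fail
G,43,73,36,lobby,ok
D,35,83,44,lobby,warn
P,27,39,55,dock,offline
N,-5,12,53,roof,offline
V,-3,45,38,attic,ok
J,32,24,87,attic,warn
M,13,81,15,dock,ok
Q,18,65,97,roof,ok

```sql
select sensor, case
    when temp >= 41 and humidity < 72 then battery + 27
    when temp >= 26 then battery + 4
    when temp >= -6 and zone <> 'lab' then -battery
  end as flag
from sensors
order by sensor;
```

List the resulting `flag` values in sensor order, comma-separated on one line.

-52, 87, 100, 28, -19, -81, -12, 43, -65, NULL, -45, NULL, -77

sensor=B: temp >= -6 and zone <> 'lab' → -52
sensor=D: temp >= 26 → 87
sensor=G: temp >= 41 and humidity < 72 → 100
sensor=J: temp >= 26 → 28
sensor=K: temp >= -6 and zone <> 'lab' → -19
sensor=M: temp >= -6 and zone <> 'lab' → -81
sensor=N: temp >= -6 and zone <> 'lab' → -12
sensor=P: temp >= 26 → 43
sensor=Q: temp >= -6 and zone <> 'lab' → -65
sensor=U: (no match → NULL) → NULL
sensor=V: temp >= -6 and zone <> 'lab' → -45
sensor=W: (no match → NULL) → NULL
sensor=Z: temp >= -6 and zone <> 'lab' → -77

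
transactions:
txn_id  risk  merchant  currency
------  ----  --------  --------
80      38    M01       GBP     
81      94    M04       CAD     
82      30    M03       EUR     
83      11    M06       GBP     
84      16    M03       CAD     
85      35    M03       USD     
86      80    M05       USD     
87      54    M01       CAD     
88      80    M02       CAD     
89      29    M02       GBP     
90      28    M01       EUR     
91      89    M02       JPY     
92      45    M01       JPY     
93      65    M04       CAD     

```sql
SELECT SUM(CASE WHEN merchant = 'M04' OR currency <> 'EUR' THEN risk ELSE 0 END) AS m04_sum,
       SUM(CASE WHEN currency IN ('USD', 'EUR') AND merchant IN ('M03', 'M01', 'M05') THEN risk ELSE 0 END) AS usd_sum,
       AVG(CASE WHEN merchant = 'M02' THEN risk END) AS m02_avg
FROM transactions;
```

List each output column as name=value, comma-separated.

m04_sum=636, usd_sum=173, m02_avg=66

[m04_sum: merchant = 'M04' OR currency <> 'EUR']
txn_id=80: ✓ → 38
txn_id=81: ✓ → 94
txn_id=82: ✗
txn_id=83: ✓ → 11
txn_id=84: ✓ → 16
txn_id=85: ✓ → 35
txn_id=86: ✓ → 80
txn_id=87: ✓ → 54
txn_id=88: ✓ → 80
txn_id=89: ✓ → 29
txn_id=90: ✗
txn_id=91: ✓ → 89
txn_id=92: ✓ → 45
txn_id=93: ✓ → 65
m04_sum = 38 + 94 + 11 + 16 + 35 + 80 + 54 + 80 + 29 + 89 + 45 + 65 = 636
—
[usd_sum: currency IN ('USD', 'EUR') AND merchant IN ('M03', 'M01', 'M05')]
txn_id=80: ✗
txn_id=81: ✗
txn_id=82: ✓ → 30
txn_id=83: ✗
txn_id=84: ✗
txn_id=85: ✓ → 35
txn_id=86: ✓ → 80
txn_id=87: ✗
txn_id=88: ✗
txn_id=89: ✗
txn_id=90: ✓ → 28
txn_id=91: ✗
txn_id=92: ✗
txn_id=93: ✗
usd_sum = 30 + 35 + 80 + 28 = 173
—
[m02_avg: merchant = 'M02']
txn_id=80: ✗
txn_id=81: ✗
txn_id=82: ✗
txn_id=83: ✗
txn_id=84: ✗
txn_id=85: ✗
txn_id=86: ✗
txn_id=87: ✗
txn_id=88: ✓ → 80
txn_id=89: ✓ → 29
txn_id=90: ✗
txn_id=91: ✓ → 89
txn_id=92: ✗
txn_id=93: ✗
m02_avg = (80 + 29 + 89) / 3 = 66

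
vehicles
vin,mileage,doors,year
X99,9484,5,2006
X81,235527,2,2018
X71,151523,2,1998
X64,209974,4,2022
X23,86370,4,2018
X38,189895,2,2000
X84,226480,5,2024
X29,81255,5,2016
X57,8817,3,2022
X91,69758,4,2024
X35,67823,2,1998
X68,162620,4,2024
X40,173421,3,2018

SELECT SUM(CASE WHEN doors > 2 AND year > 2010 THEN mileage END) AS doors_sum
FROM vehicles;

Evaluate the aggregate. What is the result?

1018695

vin=X99: ✗
vin=X81: ✗
vin=X71: ✗
vin=X64: ✓ → 209974
vin=X23: ✓ → 86370
vin=X38: ✗
vin=X84: ✓ → 226480
vin=X29: ✓ → 81255
vin=X57: ✓ → 8817
vin=X91: ✓ → 69758
vin=X35: ✗
vin=X68: ✓ → 162620
vin=X40: ✓ → 173421
doors_sum = 209974 + 86370 + 226480 + 81255 + 8817 + 69758 + 162620 + 173421 = 1018695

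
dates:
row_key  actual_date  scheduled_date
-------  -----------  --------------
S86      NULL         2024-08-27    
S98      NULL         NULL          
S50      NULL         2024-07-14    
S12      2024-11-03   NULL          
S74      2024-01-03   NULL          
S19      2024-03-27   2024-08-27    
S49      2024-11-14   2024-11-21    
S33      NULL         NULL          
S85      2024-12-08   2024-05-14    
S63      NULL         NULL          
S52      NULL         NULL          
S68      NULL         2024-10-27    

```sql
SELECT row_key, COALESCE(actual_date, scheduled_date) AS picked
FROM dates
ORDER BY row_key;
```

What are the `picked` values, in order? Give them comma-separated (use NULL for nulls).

row_key=S12: actual_date=2024-11-03 → 2024-11-03
row_key=S19: actual_date=2024-03-27 → 2024-03-27
row_key=S33: actual_date=NULL, scheduled_date=NULL (all NULL) → NULL
row_key=S49: actual_date=2024-11-14 → 2024-11-14
row_key=S50: actual_date=NULL, scheduled_date=2024-07-14 → 2024-07-14
row_key=S52: actual_date=NULL, scheduled_date=NULL (all NULL) → NULL
row_key=S63: actual_date=NULL, scheduled_date=NULL (all NULL) → NULL
row_key=S68: actual_date=NULL, scheduled_date=2024-10-27 → 2024-10-27
row_key=S74: actual_date=2024-01-03 → 2024-01-03
row_key=S85: actual_date=2024-12-08 → 2024-12-08
row_key=S86: actual_date=NULL, scheduled_date=2024-08-27 → 2024-08-27
row_key=S98: actual_date=NULL, scheduled_date=NULL (all NULL) → NULL

2024-11-03, 2024-03-27, NULL, 2024-11-14, 2024-07-14, NULL, NULL, 2024-10-27, 2024-01-03, 2024-12-08, 2024-08-27, NULL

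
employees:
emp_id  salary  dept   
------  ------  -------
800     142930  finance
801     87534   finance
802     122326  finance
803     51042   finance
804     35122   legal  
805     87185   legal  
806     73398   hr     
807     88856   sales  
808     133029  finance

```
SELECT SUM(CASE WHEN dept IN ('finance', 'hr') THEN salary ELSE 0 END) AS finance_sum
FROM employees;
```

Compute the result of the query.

610259

emp_id=800: ✓ → 142930
emp_id=801: ✓ → 87534
emp_id=802: ✓ → 122326
emp_id=803: ✓ → 51042
emp_id=804: ✗
emp_id=805: ✗
emp_id=806: ✓ → 73398
emp_id=807: ✗
emp_id=808: ✓ → 133029
finance_sum = 142930 + 87534 + 122326 + 51042 + 73398 + 133029 = 610259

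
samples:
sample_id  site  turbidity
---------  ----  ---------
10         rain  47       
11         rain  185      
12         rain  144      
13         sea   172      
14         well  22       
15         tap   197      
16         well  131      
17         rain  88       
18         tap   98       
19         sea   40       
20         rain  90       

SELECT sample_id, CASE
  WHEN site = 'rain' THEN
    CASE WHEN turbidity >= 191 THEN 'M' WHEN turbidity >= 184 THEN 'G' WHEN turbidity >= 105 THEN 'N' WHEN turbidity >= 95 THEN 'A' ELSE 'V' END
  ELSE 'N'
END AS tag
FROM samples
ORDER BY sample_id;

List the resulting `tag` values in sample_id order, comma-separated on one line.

sample_id=10: site='rain' → inner[ELSE] → V
sample_id=11: site='rain' → inner[turbidity >= 184] → G
sample_id=12: site='rain' → inner[turbidity >= 105] → N
sample_id=13: site='sea' → outer ELSE → N
sample_id=14: site='well' → outer ELSE → N
sample_id=15: site='tap' → outer ELSE → N
sample_id=16: site='well' → outer ELSE → N
sample_id=17: site='rain' → inner[ELSE] → V
sample_id=18: site='tap' → outer ELSE → N
sample_id=19: site='sea' → outer ELSE → N
sample_id=20: site='rain' → inner[ELSE] → V

V, G, N, N, N, N, N, V, N, N, V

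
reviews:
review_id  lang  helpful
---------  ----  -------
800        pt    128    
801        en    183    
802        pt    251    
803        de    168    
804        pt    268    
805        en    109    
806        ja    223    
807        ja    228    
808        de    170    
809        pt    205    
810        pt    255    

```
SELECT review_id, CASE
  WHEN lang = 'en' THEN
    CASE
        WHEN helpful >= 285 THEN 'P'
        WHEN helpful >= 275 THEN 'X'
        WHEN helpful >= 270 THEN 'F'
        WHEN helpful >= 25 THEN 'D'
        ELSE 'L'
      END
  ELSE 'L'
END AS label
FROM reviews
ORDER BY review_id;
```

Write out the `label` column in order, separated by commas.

L, D, L, L, L, D, L, L, L, L, L

review_id=800: lang='pt' → outer ELSE → L
review_id=801: lang='en' → inner[helpful >= 25] → D
review_id=802: lang='pt' → outer ELSE → L
review_id=803: lang='de' → outer ELSE → L
review_id=804: lang='pt' → outer ELSE → L
review_id=805: lang='en' → inner[helpful >= 25] → D
review_id=806: lang='ja' → outer ELSE → L
review_id=807: lang='ja' → outer ELSE → L
review_id=808: lang='de' → outer ELSE → L
review_id=809: lang='pt' → outer ELSE → L
review_id=810: lang='pt' → outer ELSE → L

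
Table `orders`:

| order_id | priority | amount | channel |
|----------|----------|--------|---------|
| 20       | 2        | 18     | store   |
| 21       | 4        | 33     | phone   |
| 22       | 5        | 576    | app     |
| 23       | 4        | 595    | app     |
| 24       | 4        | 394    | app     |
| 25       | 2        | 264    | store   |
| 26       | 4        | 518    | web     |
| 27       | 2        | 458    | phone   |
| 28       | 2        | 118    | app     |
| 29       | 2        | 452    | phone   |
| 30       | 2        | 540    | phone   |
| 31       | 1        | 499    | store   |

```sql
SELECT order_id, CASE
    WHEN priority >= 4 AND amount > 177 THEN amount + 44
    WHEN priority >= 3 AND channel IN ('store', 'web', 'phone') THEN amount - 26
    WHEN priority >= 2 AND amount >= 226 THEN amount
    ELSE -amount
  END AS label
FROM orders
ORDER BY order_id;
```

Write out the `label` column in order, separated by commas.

-18, 7, 620, 639, 438, 264, 562, 458, -118, 452, 540, -499

order_id=20: ELSE → -18
order_id=21: priority >= 3 AND channel IN ('store', 'web', 'phone') → 7
order_id=22: priority >= 4 AND amount > 177 → 620
order_id=23: priority >= 4 AND amount > 177 → 639
order_id=24: priority >= 4 AND amount > 177 → 438
order_id=25: priority >= 2 AND amount >= 226 → 264
order_id=26: priority >= 4 AND amount > 177 → 562
order_id=27: priority >= 2 AND amount >= 226 → 458
order_id=28: ELSE → -118
order_id=29: priority >= 2 AND amount >= 226 → 452
order_id=30: priority >= 2 AND amount >= 226 → 540
order_id=31: ELSE → -499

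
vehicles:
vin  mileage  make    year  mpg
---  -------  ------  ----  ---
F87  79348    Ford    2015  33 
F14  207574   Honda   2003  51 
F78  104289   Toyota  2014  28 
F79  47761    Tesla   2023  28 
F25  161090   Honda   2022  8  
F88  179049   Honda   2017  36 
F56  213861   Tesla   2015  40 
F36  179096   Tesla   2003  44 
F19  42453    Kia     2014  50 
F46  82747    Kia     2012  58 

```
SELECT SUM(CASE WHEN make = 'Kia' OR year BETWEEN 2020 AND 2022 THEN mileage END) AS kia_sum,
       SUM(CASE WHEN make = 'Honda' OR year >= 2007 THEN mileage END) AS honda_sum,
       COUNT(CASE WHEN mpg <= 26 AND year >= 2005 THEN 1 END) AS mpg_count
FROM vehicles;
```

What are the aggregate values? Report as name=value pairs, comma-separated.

[kia_sum: make = 'Kia' OR year BETWEEN 2020 AND 2022]
vin=F87: ✗
vin=F14: ✗
vin=F78: ✗
vin=F79: ✗
vin=F25: ✓ → 161090
vin=F88: ✗
vin=F56: ✗
vin=F36: ✗
vin=F19: ✓ → 42453
vin=F46: ✓ → 82747
kia_sum = 161090 + 42453 + 82747 = 286290
—
[honda_sum: make = 'Honda' OR year >= 2007]
vin=F87: ✓ → 79348
vin=F14: ✓ → 207574
vin=F78: ✓ → 104289
vin=F79: ✓ → 47761
vin=F25: ✓ → 161090
vin=F88: ✓ → 179049
vin=F56: ✓ → 213861
vin=F36: ✗
vin=F19: ✓ → 42453
vin=F46: ✓ → 82747
honda_sum = 79348 + 207574 + 104289 + 47761 + 161090 + 179049 + 213861 + 42453 + 82747 = 1118172
—
[mpg_count: mpg <= 26 AND year >= 2005]
vin=F87: ✗
vin=F14: ✗
vin=F78: ✗
vin=F79: ✗
vin=F25: ✓ → 1
vin=F88: ✗
vin=F56: ✗
vin=F36: ✗
vin=F19: ✗
vin=F46: ✗
mpg_count = COUNT(1) = 1

kia_sum=286290, honda_sum=1118172, mpg_count=1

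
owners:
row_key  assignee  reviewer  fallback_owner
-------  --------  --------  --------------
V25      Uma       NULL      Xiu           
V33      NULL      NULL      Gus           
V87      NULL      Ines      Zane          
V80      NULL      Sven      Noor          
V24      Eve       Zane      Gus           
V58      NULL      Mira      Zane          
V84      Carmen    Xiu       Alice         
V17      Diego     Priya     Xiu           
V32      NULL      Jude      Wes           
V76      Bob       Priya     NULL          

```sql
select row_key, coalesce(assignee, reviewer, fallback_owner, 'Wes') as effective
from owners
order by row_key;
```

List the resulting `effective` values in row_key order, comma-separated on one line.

row_key=V17: assignee=Diego → Diego
row_key=V24: assignee=Eve → Eve
row_key=V25: assignee=Uma → Uma
row_key=V32: assignee=NULL, reviewer=Jude → Jude
row_key=V33: assignee=NULL, reviewer=NULL, fallback_owner=Gus → Gus
row_key=V58: assignee=NULL, reviewer=Mira → Mira
row_key=V76: assignee=Bob → Bob
row_key=V80: assignee=NULL, reviewer=Sven → Sven
row_key=V84: assignee=Carmen → Carmen
row_key=V87: assignee=NULL, reviewer=Ines → Ines

Diego, Eve, Uma, Jude, Gus, Mira, Bob, Sven, Carmen, Ines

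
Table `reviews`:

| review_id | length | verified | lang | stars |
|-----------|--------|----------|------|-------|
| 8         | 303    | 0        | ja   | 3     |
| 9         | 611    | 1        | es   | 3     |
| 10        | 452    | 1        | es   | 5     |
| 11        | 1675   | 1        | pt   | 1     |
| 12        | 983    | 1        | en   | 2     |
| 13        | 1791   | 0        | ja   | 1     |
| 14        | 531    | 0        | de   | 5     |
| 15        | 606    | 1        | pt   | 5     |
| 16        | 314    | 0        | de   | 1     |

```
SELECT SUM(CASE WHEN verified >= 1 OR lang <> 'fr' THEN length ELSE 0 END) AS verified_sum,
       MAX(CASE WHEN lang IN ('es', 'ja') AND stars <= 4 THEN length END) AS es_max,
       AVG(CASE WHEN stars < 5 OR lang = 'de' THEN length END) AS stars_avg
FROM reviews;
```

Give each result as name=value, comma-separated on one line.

verified_sum=7266, es_max=1791, stars_avg=886.8571428571

[verified_sum: verified >= 1 OR lang <> 'fr']
review_id=8: ✓ → 303
review_id=9: ✓ → 611
review_id=10: ✓ → 452
review_id=11: ✓ → 1675
review_id=12: ✓ → 983
review_id=13: ✓ → 1791
review_id=14: ✓ → 531
review_id=15: ✓ → 606
review_id=16: ✓ → 314
verified_sum = 303 + 611 + 452 + 1675 + 983 + 1791 + 531 + 606 + 314 = 7266
—
[es_max: lang IN ('es', 'ja') AND stars <= 4]
review_id=8: ✓ → 303
review_id=9: ✓ → 611
review_id=10: ✗
review_id=11: ✗
review_id=12: ✗
review_id=13: ✓ → 1791
review_id=14: ✗
review_id=15: ✗
review_id=16: ✗
es_max = MAX(303, 611, 1791) = 1791
—
[stars_avg: stars < 5 OR lang = 'de']
review_id=8: ✓ → 303
review_id=9: ✓ → 611
review_id=10: ✗
review_id=11: ✓ → 1675
review_id=12: ✓ → 983
review_id=13: ✓ → 1791
review_id=14: ✓ → 531
review_id=15: ✗
review_id=16: ✓ → 314
stars_avg = (303 + 611 + 1675 + 983 + 1791 + 531 + 314) / 7 = 886.8571428571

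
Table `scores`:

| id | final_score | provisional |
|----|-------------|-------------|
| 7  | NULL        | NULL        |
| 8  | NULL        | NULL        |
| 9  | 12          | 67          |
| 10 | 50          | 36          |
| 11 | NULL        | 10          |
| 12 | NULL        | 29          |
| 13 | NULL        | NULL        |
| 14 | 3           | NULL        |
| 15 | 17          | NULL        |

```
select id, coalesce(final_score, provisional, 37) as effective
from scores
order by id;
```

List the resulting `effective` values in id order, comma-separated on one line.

id=7: final_score=NULL, provisional=NULL, → literal 37 → 37
id=8: final_score=NULL, provisional=NULL, → literal 37 → 37
id=9: final_score=12 → 12
id=10: final_score=50 → 50
id=11: final_score=NULL, provisional=10 → 10
id=12: final_score=NULL, provisional=29 → 29
id=13: final_score=NULL, provisional=NULL, → literal 37 → 37
id=14: final_score=3 → 3
id=15: final_score=17 → 17

37, 37, 12, 50, 10, 29, 37, 3, 17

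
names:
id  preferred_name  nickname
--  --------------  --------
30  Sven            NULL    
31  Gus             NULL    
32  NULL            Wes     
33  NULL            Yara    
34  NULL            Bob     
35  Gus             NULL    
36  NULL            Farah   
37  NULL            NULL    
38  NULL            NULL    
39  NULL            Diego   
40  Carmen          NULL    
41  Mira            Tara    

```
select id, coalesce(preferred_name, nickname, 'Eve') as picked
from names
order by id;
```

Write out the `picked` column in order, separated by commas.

Sven, Gus, Wes, Yara, Bob, Gus, Farah, Eve, Eve, Diego, Carmen, Mira

id=30: preferred_name=Sven → Sven
id=31: preferred_name=Gus → Gus
id=32: preferred_name=NULL, nickname=Wes → Wes
id=33: preferred_name=NULL, nickname=Yara → Yara
id=34: preferred_name=NULL, nickname=Bob → Bob
id=35: preferred_name=Gus → Gus
id=36: preferred_name=NULL, nickname=Farah → Farah
id=37: preferred_name=NULL, nickname=NULL, → literal Eve → Eve
id=38: preferred_name=NULL, nickname=NULL, → literal Eve → Eve
id=39: preferred_name=NULL, nickname=Diego → Diego
id=40: preferred_name=Carmen → Carmen
id=41: preferred_name=Mira → Mira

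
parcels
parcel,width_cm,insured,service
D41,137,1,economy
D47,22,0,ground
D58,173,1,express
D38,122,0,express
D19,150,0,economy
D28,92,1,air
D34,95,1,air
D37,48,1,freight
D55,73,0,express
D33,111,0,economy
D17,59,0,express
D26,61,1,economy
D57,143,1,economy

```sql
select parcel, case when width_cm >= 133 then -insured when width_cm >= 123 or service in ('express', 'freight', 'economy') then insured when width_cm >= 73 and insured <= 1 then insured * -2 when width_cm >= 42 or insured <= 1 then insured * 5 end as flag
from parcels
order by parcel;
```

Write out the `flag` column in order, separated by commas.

0, 0, 1, -2, 0, -2, 1, 0, -1, 0, 0, -1, -1

parcel=D17: width_cm >= 123 or service in ('express', 'freight', 'economy') → 0
parcel=D19: width_cm >= 133 → 0
parcel=D26: width_cm >= 123 or service in ('express', 'freight', 'economy') → 1
parcel=D28: width_cm >= 73 and insured <= 1 → -2
parcel=D33: width_cm >= 123 or service in ('express', 'freight', 'economy') → 0
parcel=D34: width_cm >= 73 and insured <= 1 → -2
parcel=D37: width_cm >= 123 or service in ('express', 'freight', 'economy') → 1
parcel=D38: width_cm >= 123 or service in ('express', 'freight', 'economy') → 0
parcel=D41: width_cm >= 133 → -1
parcel=D47: width_cm >= 42 or insured <= 1 → 0
parcel=D55: width_cm >= 123 or service in ('express', 'freight', 'economy') → 0
parcel=D57: width_cm >= 133 → -1
parcel=D58: width_cm >= 133 → -1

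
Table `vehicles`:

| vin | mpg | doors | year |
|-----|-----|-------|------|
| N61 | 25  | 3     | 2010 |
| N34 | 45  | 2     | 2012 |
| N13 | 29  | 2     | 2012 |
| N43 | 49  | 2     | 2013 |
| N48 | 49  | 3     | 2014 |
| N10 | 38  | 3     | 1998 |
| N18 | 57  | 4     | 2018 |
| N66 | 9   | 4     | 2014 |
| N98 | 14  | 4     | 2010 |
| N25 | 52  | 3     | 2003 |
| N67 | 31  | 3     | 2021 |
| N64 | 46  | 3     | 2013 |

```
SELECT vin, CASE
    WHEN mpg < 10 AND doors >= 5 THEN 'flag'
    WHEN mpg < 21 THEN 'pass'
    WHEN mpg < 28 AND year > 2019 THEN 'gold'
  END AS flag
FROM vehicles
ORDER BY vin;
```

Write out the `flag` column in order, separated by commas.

vin=N10: (no match → NULL) → NULL
vin=N13: (no match → NULL) → NULL
vin=N18: (no match → NULL) → NULL
vin=N25: (no match → NULL) → NULL
vin=N34: (no match → NULL) → NULL
vin=N43: (no match → NULL) → NULL
vin=N48: (no match → NULL) → NULL
vin=N61: (no match → NULL) → NULL
vin=N64: (no match → NULL) → NULL
vin=N66: mpg < 21 → pass
vin=N67: (no match → NULL) → NULL
vin=N98: mpg < 21 → pass

NULL, NULL, NULL, NULL, NULL, NULL, NULL, NULL, NULL, pass, NULL, pass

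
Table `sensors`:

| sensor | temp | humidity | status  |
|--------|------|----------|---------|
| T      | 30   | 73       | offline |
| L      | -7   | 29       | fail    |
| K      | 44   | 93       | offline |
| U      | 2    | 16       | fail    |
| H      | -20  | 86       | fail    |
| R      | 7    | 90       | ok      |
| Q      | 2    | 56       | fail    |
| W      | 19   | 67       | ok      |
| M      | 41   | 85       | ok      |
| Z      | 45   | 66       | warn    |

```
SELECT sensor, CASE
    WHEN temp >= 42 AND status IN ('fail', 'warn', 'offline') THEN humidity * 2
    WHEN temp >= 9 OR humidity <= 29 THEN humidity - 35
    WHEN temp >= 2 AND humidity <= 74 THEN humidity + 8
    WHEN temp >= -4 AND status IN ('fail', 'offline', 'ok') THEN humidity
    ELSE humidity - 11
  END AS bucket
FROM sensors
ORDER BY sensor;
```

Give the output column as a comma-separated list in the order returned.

75, 186, -6, 50, 64, 90, 38, -19, 32, 132

sensor=H: ELSE → 75
sensor=K: temp >= 42 AND status IN ('fail', 'warn', 'offline') → 186
sensor=L: temp >= 9 OR humidity <= 29 → -6
sensor=M: temp >= 9 OR humidity <= 29 → 50
sensor=Q: temp >= 2 AND humidity <= 74 → 64
sensor=R: temp >= -4 AND status IN ('fail', 'offline', 'ok') → 90
sensor=T: temp >= 9 OR humidity <= 29 → 38
sensor=U: temp >= 9 OR humidity <= 29 → -19
sensor=W: temp >= 9 OR humidity <= 29 → 32
sensor=Z: temp >= 42 AND status IN ('fail', 'warn', 'offline') → 132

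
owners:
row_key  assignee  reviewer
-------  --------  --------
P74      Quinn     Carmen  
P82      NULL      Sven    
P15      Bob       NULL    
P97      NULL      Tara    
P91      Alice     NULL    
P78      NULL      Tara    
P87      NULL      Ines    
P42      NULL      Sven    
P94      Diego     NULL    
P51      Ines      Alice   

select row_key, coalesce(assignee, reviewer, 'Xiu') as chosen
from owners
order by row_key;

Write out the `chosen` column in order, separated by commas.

Bob, Sven, Ines, Quinn, Tara, Sven, Ines, Alice, Diego, Tara

row_key=P15: assignee=Bob → Bob
row_key=P42: assignee=NULL, reviewer=Sven → Sven
row_key=P51: assignee=Ines → Ines
row_key=P74: assignee=Quinn → Quinn
row_key=P78: assignee=NULL, reviewer=Tara → Tara
row_key=P82: assignee=NULL, reviewer=Sven → Sven
row_key=P87: assignee=NULL, reviewer=Ines → Ines
row_key=P91: assignee=Alice → Alice
row_key=P94: assignee=Diego → Diego
row_key=P97: assignee=NULL, reviewer=Tara → Tara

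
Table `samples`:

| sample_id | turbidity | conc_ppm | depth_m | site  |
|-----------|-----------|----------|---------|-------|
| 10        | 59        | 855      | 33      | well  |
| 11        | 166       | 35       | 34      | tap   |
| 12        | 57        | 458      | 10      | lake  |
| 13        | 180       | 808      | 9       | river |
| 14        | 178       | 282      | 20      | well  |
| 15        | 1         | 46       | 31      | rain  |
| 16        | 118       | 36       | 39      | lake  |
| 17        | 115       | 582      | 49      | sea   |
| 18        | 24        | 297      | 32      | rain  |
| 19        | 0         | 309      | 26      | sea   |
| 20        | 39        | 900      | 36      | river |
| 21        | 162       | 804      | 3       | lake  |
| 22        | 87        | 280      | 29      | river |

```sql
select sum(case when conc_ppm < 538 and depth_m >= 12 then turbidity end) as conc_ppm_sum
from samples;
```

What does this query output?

sample_id=10: ✗
sample_id=11: ✓ → 166
sample_id=12: ✗
sample_id=13: ✗
sample_id=14: ✓ → 178
sample_id=15: ✓ → 1
sample_id=16: ✓ → 118
sample_id=17: ✗
sample_id=18: ✓ → 24
sample_id=19: ✓ → 0
sample_id=20: ✗
sample_id=21: ✗
sample_id=22: ✓ → 87
conc_ppm_sum = 166 + 178 + 1 + 118 + 24 + 87 = 574

574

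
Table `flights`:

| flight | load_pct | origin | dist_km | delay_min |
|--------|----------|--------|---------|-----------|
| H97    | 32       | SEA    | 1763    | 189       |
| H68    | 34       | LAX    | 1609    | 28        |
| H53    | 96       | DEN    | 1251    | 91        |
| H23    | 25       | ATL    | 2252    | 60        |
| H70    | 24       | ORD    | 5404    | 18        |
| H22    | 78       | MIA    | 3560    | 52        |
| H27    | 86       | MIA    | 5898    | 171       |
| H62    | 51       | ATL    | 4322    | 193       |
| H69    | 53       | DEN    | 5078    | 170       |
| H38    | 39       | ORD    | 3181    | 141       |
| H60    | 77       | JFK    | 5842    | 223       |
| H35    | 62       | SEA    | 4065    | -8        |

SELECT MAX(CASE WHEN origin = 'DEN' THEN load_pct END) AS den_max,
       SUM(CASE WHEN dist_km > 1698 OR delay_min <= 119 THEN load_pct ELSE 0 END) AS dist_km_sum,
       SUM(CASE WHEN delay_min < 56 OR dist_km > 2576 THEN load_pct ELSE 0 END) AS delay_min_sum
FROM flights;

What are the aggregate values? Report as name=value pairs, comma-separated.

[den_max: origin = 'DEN']
flight=H97: ✗
flight=H68: ✗
flight=H53: ✓ → 96
flight=H23: ✗
flight=H70: ✗
flight=H22: ✗
flight=H27: ✗
flight=H62: ✗
flight=H69: ✓ → 53
flight=H38: ✗
flight=H60: ✗
flight=H35: ✗
den_max = MAX(96, 53) = 96
—
[dist_km_sum: dist_km > 1698 OR delay_min <= 119]
flight=H97: ✓ → 32
flight=H68: ✓ → 34
flight=H53: ✓ → 96
flight=H23: ✓ → 25
flight=H70: ✓ → 24
flight=H22: ✓ → 78
flight=H27: ✓ → 86
flight=H62: ✓ → 51
flight=H69: ✓ → 53
flight=H38: ✓ → 39
flight=H60: ✓ → 77
flight=H35: ✓ → 62
dist_km_sum = 32 + 34 + 96 + 25 + 24 + 78 + 86 + 51 + 53 + 39 + 77 + 62 = 657
—
[delay_min_sum: delay_min < 56 OR dist_km > 2576]
flight=H97: ✗
flight=H68: ✓ → 34
flight=H53: ✗
flight=H23: ✗
flight=H70: ✓ → 24
flight=H22: ✓ → 78
flight=H27: ✓ → 86
flight=H62: ✓ → 51
flight=H69: ✓ → 53
flight=H38: ✓ → 39
flight=H60: ✓ → 77
flight=H35: ✓ → 62
delay_min_sum = 34 + 24 + 78 + 86 + 51 + 53 + 39 + 77 + 62 = 504

den_max=96, dist_km_sum=657, delay_min_sum=504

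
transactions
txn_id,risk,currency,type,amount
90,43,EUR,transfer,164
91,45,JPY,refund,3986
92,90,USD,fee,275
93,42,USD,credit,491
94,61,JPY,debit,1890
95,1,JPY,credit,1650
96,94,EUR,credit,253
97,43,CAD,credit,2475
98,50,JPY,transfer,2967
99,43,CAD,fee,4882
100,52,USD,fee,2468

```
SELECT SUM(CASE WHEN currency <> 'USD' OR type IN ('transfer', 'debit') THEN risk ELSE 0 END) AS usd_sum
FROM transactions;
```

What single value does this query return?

380

txn_id=90: ✓ → 43
txn_id=91: ✓ → 45
txn_id=92: ✗
txn_id=93: ✗
txn_id=94: ✓ → 61
txn_id=95: ✓ → 1
txn_id=96: ✓ → 94
txn_id=97: ✓ → 43
txn_id=98: ✓ → 50
txn_id=99: ✓ → 43
txn_id=100: ✗
usd_sum = 43 + 45 + 61 + 1 + 94 + 43 + 50 + 43 = 380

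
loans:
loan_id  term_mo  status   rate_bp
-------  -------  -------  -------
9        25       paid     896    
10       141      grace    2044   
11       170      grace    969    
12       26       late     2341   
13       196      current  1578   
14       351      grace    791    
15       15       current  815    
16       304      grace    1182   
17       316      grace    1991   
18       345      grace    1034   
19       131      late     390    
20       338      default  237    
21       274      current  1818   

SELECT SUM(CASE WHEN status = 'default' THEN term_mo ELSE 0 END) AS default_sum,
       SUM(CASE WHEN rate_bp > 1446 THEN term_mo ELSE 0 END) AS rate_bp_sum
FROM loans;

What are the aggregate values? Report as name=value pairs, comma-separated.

default_sum=338, rate_bp_sum=953

[default_sum: status = 'default']
loan_id=9: ✗
loan_id=10: ✗
loan_id=11: ✗
loan_id=12: ✗
loan_id=13: ✗
loan_id=14: ✗
loan_id=15: ✗
loan_id=16: ✗
loan_id=17: ✗
loan_id=18: ✗
loan_id=19: ✗
loan_id=20: ✓ → 338
loan_id=21: ✗
default_sum = 338
—
[rate_bp_sum: rate_bp > 1446]
loan_id=9: ✗
loan_id=10: ✓ → 141
loan_id=11: ✗
loan_id=12: ✓ → 26
loan_id=13: ✓ → 196
loan_id=14: ✗
loan_id=15: ✗
loan_id=16: ✗
loan_id=17: ✓ → 316
loan_id=18: ✗
loan_id=19: ✗
loan_id=20: ✗
loan_id=21: ✓ → 274
rate_bp_sum = 141 + 26 + 196 + 316 + 274 = 953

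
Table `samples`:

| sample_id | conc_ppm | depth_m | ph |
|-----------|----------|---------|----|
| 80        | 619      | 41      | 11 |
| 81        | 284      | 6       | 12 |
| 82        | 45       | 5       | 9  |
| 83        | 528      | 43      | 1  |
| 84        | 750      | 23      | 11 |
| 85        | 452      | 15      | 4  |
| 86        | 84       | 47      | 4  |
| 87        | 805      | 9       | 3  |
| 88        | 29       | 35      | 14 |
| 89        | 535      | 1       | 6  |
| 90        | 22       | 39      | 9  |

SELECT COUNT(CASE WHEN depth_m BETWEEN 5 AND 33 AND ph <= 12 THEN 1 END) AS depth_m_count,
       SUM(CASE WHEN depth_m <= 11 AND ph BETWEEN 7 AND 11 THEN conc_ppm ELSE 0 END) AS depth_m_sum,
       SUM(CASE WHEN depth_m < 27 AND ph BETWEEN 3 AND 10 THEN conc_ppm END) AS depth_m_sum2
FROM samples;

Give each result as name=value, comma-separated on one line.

depth_m_count=5, depth_m_sum=45, depth_m_sum2=1837

[depth_m_count: depth_m BETWEEN 5 AND 33 AND ph <= 12]
sample_id=80: ✗
sample_id=81: ✓ → 1
sample_id=82: ✓ → 1
sample_id=83: ✗
sample_id=84: ✓ → 1
sample_id=85: ✓ → 1
sample_id=86: ✗
sample_id=87: ✓ → 1
sample_id=88: ✗
sample_id=89: ✗
sample_id=90: ✗
depth_m_count = COUNT(1, 1, 1, 1, 1) = 5
—
[depth_m_sum: depth_m <= 11 AND ph BETWEEN 7 AND 11]
sample_id=80: ✗
sample_id=81: ✗
sample_id=82: ✓ → 45
sample_id=83: ✗
sample_id=84: ✗
sample_id=85: ✗
sample_id=86: ✗
sample_id=87: ✗
sample_id=88: ✗
sample_id=89: ✗
sample_id=90: ✗
depth_m_sum = 45
—
[depth_m_sum2: depth_m < 27 AND ph BETWEEN 3 AND 10]
sample_id=80: ✗
sample_id=81: ✗
sample_id=82: ✓ → 45
sample_id=83: ✗
sample_id=84: ✗
sample_id=85: ✓ → 452
sample_id=86: ✗
sample_id=87: ✓ → 805
sample_id=88: ✗
sample_id=89: ✓ → 535
sample_id=90: ✗
depth_m_sum2 = 45 + 452 + 805 + 535 = 1837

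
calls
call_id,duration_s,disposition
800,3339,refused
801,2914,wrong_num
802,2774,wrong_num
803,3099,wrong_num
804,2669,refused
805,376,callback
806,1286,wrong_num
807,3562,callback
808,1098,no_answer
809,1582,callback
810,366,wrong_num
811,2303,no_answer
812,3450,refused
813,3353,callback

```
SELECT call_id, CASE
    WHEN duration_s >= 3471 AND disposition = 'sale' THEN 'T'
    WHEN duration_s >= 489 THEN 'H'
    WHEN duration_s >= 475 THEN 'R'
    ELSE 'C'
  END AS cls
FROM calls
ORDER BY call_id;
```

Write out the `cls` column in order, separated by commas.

H, H, H, H, H, C, H, H, H, H, C, H, H, H

call_id=800: duration_s >= 489 → H
call_id=801: duration_s >= 489 → H
call_id=802: duration_s >= 489 → H
call_id=803: duration_s >= 489 → H
call_id=804: duration_s >= 489 → H
call_id=805: ELSE → C
call_id=806: duration_s >= 489 → H
call_id=807: duration_s >= 489 → H
call_id=808: duration_s >= 489 → H
call_id=809: duration_s >= 489 → H
call_id=810: ELSE → C
call_id=811: duration_s >= 489 → H
call_id=812: duration_s >= 489 → H
call_id=813: duration_s >= 489 → H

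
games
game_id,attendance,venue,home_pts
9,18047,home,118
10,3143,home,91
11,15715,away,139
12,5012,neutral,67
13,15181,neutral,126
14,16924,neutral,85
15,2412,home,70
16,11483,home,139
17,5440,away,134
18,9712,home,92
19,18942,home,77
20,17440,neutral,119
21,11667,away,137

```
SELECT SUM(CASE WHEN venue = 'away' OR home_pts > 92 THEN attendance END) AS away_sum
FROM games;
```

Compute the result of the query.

94973

game_id=9: ✓ → 18047
game_id=10: ✗
game_id=11: ✓ → 15715
game_id=12: ✗
game_id=13: ✓ → 15181
game_id=14: ✗
game_id=15: ✗
game_id=16: ✓ → 11483
game_id=17: ✓ → 5440
game_id=18: ✗
game_id=19: ✗
game_id=20: ✓ → 17440
game_id=21: ✓ → 11667
away_sum = 18047 + 15715 + 15181 + 11483 + 5440 + 17440 + 11667 = 94973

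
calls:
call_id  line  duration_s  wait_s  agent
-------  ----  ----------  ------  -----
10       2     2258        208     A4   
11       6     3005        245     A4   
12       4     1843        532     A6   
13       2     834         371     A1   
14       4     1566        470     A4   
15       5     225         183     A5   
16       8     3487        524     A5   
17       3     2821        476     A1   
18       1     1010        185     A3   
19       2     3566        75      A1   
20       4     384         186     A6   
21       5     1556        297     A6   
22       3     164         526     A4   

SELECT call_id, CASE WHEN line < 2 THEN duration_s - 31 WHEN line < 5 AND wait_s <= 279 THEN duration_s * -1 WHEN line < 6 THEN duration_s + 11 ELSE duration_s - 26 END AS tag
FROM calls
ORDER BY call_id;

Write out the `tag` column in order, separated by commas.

call_id=10: line < 5 AND wait_s <= 279 → -2258
call_id=11: ELSE → 2979
call_id=12: line < 6 → 1854
call_id=13: line < 6 → 845
call_id=14: line < 6 → 1577
call_id=15: line < 6 → 236
call_id=16: ELSE → 3461
call_id=17: line < 6 → 2832
call_id=18: line < 2 → 979
call_id=19: line < 5 AND wait_s <= 279 → -3566
call_id=20: line < 5 AND wait_s <= 279 → -384
call_id=21: line < 6 → 1567
call_id=22: line < 6 → 175

-2258, 2979, 1854, 845, 1577, 236, 3461, 2832, 979, -3566, -384, 1567, 175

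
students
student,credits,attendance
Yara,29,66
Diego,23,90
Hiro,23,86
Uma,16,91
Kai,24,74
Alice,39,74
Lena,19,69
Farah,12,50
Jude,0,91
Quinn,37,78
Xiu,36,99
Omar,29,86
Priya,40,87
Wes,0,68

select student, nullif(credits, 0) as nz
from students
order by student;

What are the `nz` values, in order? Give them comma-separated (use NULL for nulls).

39, 23, 12, 23, NULL, 24, 19, 29, 40, 37, 16, NULL, 36, 29

student=Alice: credits=39 vs 0: differ → 39
student=Diego: credits=23 vs 0: differ → 23
student=Farah: credits=12 vs 0: differ → 12
student=Hiro: credits=23 vs 0: differ → 23
student=Jude: credits=0 vs 0: equal → NULL
student=Kai: credits=24 vs 0: differ → 24
student=Lena: credits=19 vs 0: differ → 19
student=Omar: credits=29 vs 0: differ → 29
student=Priya: credits=40 vs 0: differ → 40
student=Quinn: credits=37 vs 0: differ → 37
student=Uma: credits=16 vs 0: differ → 16
student=Wes: credits=0 vs 0: equal → NULL
student=Xiu: credits=36 vs 0: differ → 36
student=Yara: credits=29 vs 0: differ → 29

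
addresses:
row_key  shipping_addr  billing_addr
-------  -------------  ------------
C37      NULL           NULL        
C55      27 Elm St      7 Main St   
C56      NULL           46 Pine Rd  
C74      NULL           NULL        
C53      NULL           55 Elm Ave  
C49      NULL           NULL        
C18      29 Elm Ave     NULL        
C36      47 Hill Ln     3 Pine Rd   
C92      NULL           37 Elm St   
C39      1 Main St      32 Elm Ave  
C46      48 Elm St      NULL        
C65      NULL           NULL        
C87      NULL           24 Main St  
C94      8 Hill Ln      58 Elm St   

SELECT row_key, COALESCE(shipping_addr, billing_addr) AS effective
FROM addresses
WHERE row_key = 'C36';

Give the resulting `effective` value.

47 Hill Ln

row_key = C36: shipping_addr=47 Hill Ln, billing_addr=3 Pine Rd.
shipping_addr=47 Hill Ln → 47 Hill Ln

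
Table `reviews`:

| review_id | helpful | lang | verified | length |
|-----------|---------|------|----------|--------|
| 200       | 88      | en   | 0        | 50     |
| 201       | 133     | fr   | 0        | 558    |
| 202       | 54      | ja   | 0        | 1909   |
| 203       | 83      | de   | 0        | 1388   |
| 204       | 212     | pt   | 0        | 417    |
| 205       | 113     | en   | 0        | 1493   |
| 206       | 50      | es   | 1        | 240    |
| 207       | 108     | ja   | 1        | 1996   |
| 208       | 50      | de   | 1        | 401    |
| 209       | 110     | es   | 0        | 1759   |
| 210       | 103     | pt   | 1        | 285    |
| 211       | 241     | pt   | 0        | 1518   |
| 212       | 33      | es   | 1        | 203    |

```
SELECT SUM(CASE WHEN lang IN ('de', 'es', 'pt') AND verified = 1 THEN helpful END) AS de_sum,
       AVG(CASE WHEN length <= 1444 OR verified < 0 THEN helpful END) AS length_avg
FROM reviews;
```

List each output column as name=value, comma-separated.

de_sum=236, length_avg=94

[de_sum: lang IN ('de', 'es', 'pt') AND verified = 1]
review_id=200: ✗
review_id=201: ✗
review_id=202: ✗
review_id=203: ✗
review_id=204: ✗
review_id=205: ✗
review_id=206: ✓ → 50
review_id=207: ✗
review_id=208: ✓ → 50
review_id=209: ✗
review_id=210: ✓ → 103
review_id=211: ✗
review_id=212: ✓ → 33
de_sum = 50 + 50 + 103 + 33 = 236
—
[length_avg: length <= 1444 OR verified < 0]
review_id=200: ✓ → 88
review_id=201: ✓ → 133
review_id=202: ✗
review_id=203: ✓ → 83
review_id=204: ✓ → 212
review_id=205: ✗
review_id=206: ✓ → 50
review_id=207: ✗
review_id=208: ✓ → 50
review_id=209: ✗
review_id=210: ✓ → 103
review_id=211: ✗
review_id=212: ✓ → 33
length_avg = (88 + 133 + 83 + 212 + 50 + 50 + 103 + 33) / 8 = 94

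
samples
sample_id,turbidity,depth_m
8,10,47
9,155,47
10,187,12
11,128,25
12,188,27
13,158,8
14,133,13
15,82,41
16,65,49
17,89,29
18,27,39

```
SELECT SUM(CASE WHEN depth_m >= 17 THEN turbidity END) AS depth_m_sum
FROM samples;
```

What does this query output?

sample_id=8: ✓ → 10
sample_id=9: ✓ → 155
sample_id=10: ✗
sample_id=11: ✓ → 128
sample_id=12: ✓ → 188
sample_id=13: ✗
sample_id=14: ✗
sample_id=15: ✓ → 82
sample_id=16: ✓ → 65
sample_id=17: ✓ → 89
sample_id=18: ✓ → 27
depth_m_sum = 10 + 155 + 128 + 188 + 82 + 65 + 89 + 27 = 744

744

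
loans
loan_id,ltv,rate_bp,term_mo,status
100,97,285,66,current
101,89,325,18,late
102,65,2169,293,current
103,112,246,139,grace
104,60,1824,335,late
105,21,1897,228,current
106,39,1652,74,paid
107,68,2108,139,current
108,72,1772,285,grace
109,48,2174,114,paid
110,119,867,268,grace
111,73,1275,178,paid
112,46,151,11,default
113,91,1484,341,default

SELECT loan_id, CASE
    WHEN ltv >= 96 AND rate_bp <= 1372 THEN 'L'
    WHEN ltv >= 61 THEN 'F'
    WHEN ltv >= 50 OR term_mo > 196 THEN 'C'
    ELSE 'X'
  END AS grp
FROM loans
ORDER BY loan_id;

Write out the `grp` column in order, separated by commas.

L, F, F, L, C, C, X, F, F, X, L, F, X, F

loan_id=100: ltv >= 96 AND rate_bp <= 1372 → L
loan_id=101: ltv >= 61 → F
loan_id=102: ltv >= 61 → F
loan_id=103: ltv >= 96 AND rate_bp <= 1372 → L
loan_id=104: ltv >= 50 OR term_mo > 196 → C
loan_id=105: ltv >= 50 OR term_mo > 196 → C
loan_id=106: ELSE → X
loan_id=107: ltv >= 61 → F
loan_id=108: ltv >= 61 → F
loan_id=109: ELSE → X
loan_id=110: ltv >= 96 AND rate_bp <= 1372 → L
loan_id=111: ltv >= 61 → F
loan_id=112: ELSE → X
loan_id=113: ltv >= 61 → F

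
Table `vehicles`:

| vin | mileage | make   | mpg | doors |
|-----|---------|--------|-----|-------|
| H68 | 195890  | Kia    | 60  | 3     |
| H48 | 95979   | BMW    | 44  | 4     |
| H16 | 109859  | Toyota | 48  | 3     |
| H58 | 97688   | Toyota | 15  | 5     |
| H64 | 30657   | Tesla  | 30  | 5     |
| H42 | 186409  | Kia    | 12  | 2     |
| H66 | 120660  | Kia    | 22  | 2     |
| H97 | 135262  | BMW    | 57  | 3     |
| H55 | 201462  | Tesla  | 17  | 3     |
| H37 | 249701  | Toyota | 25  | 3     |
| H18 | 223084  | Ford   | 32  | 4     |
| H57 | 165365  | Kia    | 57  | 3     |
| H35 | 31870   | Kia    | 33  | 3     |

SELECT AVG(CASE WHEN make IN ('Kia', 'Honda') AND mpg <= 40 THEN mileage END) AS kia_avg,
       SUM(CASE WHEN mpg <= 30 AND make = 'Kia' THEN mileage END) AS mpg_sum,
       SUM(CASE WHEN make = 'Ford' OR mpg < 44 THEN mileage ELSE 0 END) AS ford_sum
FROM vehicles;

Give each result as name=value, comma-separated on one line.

[kia_avg: make IN ('Kia', 'Honda') AND mpg <= 40]
vin=H68: ✗
vin=H48: ✗
vin=H16: ✗
vin=H58: ✗
vin=H64: ✗
vin=H42: ✓ → 186409
vin=H66: ✓ → 120660
vin=H97: ✗
vin=H55: ✗
vin=H37: ✗
vin=H18: ✗
vin=H57: ✗
vin=H35: ✓ → 31870
kia_avg = (186409 + 120660 + 31870) / 3 = 112979.6666666667
—
[mpg_sum: mpg <= 30 AND make = 'Kia']
vin=H68: ✗
vin=H48: ✗
vin=H16: ✗
vin=H58: ✗
vin=H64: ✗
vin=H42: ✓ → 186409
vin=H66: ✓ → 120660
vin=H97: ✗
vin=H55: ✗
vin=H37: ✗
vin=H18: ✗
vin=H57: ✗
vin=H35: ✗
mpg_sum = 186409 + 120660 = 307069
—
[ford_sum: make = 'Ford' OR mpg < 44]
vin=H68: ✗
vin=H48: ✗
vin=H16: ✗
vin=H58: ✓ → 97688
vin=H64: ✓ → 30657
vin=H42: ✓ → 186409
vin=H66: ✓ → 120660
vin=H97: ✗
vin=H55: ✓ → 201462
vin=H37: ✓ → 249701
vin=H18: ✓ → 223084
vin=H57: ✗
vin=H35: ✓ → 31870
ford_sum = 97688 + 30657 + 186409 + 120660 + 201462 + 249701 + 223084 + 31870 = 1141531

kia_avg=112979.6666666667, mpg_sum=307069, ford_sum=1141531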